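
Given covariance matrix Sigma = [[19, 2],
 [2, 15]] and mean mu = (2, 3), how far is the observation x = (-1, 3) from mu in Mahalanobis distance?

Step 1 — centre the observation: (x - mu) = (-3, 0).

Step 2 — invert Sigma. det(Sigma) = 19·15 - (2)² = 281.
  Sigma^{-1} = (1/det) · [[d, -b], [-b, a]] = [[0.0534, -0.0071],
 [-0.0071, 0.0676]].

Step 3 — form the quadratic (x - mu)^T · Sigma^{-1} · (x - mu):
  Sigma^{-1} · (x - mu) = (-0.1601, 0.0214).
  (x - mu)^T · [Sigma^{-1} · (x - mu)] = (-3)·(-0.1601) + (0)·(0.0214) = 0.4804.

Step 4 — take square root: d = √(0.4804) ≈ 0.6931.

d(x, mu) = √(0.4804) ≈ 0.6931


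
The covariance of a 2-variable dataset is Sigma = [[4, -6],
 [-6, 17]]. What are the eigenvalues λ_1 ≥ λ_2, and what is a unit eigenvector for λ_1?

Step 1 — characteristic polynomial of 2×2 Sigma:
  det(Sigma - λI) = λ² - trace · λ + det = 0.
  trace = 4 + 17 = 21, det = 4·17 - (-6)² = 32.
Step 2 — discriminant:
  Δ = trace² - 4·det = 441 - 128 = 313.
Step 3 — eigenvalues:
  λ = (trace ± √Δ)/2 = (21 ± 17.6918)/2,
  λ_1 = 19.3459,  λ_2 = 1.6541.

Step 4 — unit eigenvector for λ_1: solve (Sigma - λ_1 I)v = 0. First row:
  (4 - 19.3459)·v_x + (-6)·v_y = 0, i.e. (-15.3459)·v_x + (-6)·v_y = 0,
  so v ∝ (b, λ_1 - a) = (-6, 15.3459); multiply by -1 so the first entry is positive: u = (6, -15.3459).
  ||u|| = √((6)² + (-15.3459)²) = √(271.4967) ≈ 16.4772,
  v_1 = u/||u|| ≈ (0.3641, -0.9313) (||v_1|| = 1).

λ_1 = 19.3459,  λ_2 = 1.6541;  v_1 ≈ (0.3641, -0.9313)


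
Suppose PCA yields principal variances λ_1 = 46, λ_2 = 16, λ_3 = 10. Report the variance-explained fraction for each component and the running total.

Step 1 — total variance = trace(Sigma) = Σ λ_i = 46 + 16 + 10 = 72.

Step 2 — fraction explained by component i = λ_i / Σ λ:
  PC1: 46/72 = 0.6389
  PC2: 16/72 = 0.2222
  PC3: 10/72 = 0.1389

Step 3 — cumulative fraction after k components = (λ_1 + ... + λ_k) / Σ λ:
  k = 1: 46/72 = 0.6389
  k = 2: (46 + 16)/72 = 62/72 = 0.8611
  k = 3: (46 + 16 + 10)/72 = 72/72 = 1

Summary (fraction, with percent):

explained: PC1 0.6389 (63.89%), PC2 0.2222 (22.22%), PC3 0.1389 (13.89%);  cumulative: 0.6389, 0.8611, 1


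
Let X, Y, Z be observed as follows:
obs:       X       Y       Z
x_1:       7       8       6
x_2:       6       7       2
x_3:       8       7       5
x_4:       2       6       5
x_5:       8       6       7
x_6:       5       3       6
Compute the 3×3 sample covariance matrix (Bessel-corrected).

Step 1 — column means:
  mean(X) = (7 + 6 + 8 + 2 + 8 + 5) / 6 = 36/6 = 6
  mean(Y) = (8 + 7 + 7 + 6 + 6 + 3) / 6 = 37/6 = 6.1667
  mean(Z) = (6 + 2 + 5 + 5 + 7 + 6) / 6 = 31/6 = 5.1667

Step 2 — sample covariance S[i,j] = (1/(n-1)) · Σ_k (x_{k,i} - mean_i) · (x_{k,j} - mean_j), with n-1 = 5.
  S[X,X] = ((1)·(1) + (0)·(0) + (2)·(2) + (-4)·(-4) + (2)·(2) + (-1)·(-1)) / 5 = 26/5 = 5.2
  S[X,Y] = ((1)·(1.8333) + (0)·(0.8333) + (2)·(0.8333) + (-4)·(-0.1667) + (2)·(-0.1667) + (-1)·(-3.1667)) / 5 = 7/5 = 1.4
  S[X,Z] = ((1)·(0.8333) + (0)·(-3.1667) + (2)·(-0.1667) + (-4)·(-0.1667) + (2)·(1.8333) + (-1)·(0.8333)) / 5 = 4/5 = 0.8
  S[Y,Y] = ((1.8333)·(1.8333) + (0.8333)·(0.8333) + (0.8333)·(0.8333) + (-0.1667)·(-0.1667) + (-0.1667)·(-0.1667) + (-3.1667)·(-3.1667)) / 5 = 14.8333/5 = 2.9667
  S[Y,Z] = ((1.8333)·(0.8333) + (0.8333)·(-3.1667) + (0.8333)·(-0.1667) + (-0.1667)·(-0.1667) + (-0.1667)·(1.8333) + (-3.1667)·(0.8333)) / 5 = -4.1667/5 = -0.8333
  S[Z,Z] = ((0.8333)·(0.8333) + (-3.1667)·(-3.1667) + (-0.1667)·(-0.1667) + (-0.1667)·(-0.1667) + (1.8333)·(1.8333) + (0.8333)·(0.8333)) / 5 = 14.8333/5 = 2.9667

S is symmetric (S[j,i] = S[i,j]). Assembling:

S = [[5.2, 1.4, 0.8],
 [1.4, 2.9667, -0.8333],
 [0.8, -0.8333, 2.9667]]


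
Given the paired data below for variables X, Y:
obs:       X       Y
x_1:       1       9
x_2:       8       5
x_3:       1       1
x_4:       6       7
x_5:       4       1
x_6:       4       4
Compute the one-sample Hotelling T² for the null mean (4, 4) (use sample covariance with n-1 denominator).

Step 1 — sample mean vector:
  mean(X) = (1 + 8 + 1 + 6 + 4 + 4) / 6 = 24/6 = 4
  mean(Y) = (9 + 5 + 1 + 7 + 1 + 4) / 6 = 27/6 = 4.5
  x̄ = (4, 4.5),  deviation x̄ - mu_0 = (4, 4.5) - (4, 4) = (0, 0.5).

Step 2 — sample covariance matrix, S[i,j] = (1/(n-1)) · Σ_k (x_{k,i} - mean_i) · (x_{k,j} - mean_j), divisor n-1 = 5:
  S[X,X] = ((-3)·(-3) + (4)·(4) + (-3)·(-3) + (2)·(2) + (0)·(0) + (0)·(0)) / 5 = 38/5 = 7.6
  S[X,Y] = ((-3)·(4.5) + (4)·(0.5) + (-3)·(-3.5) + (2)·(2.5) + (0)·(-3.5) + (0)·(-0.5)) / 5 = 4/5 = 0.8
  S[Y,Y] = ((4.5)·(4.5) + (0.5)·(0.5) + (-3.5)·(-3.5) + (2.5)·(2.5) + (-3.5)·(-3.5) + (-0.5)·(-0.5)) / 5 = 51.5/5 = 10.3
  S = [[7.6, 0.8],
 [0.8, 10.3]].

Step 3 — invert S. det(S) = 7.6·10.3 - (0.8)² = 77.64.
  S^{-1} = (1/det) · [[d, -b], [-b, a]] = [[0.1327, -0.0103],
 [-0.0103, 0.0979]].

Step 4 — quadratic form (x̄ - mu_0)^T · S^{-1} · (x̄ - mu_0):
  S^{-1} · (x̄ - mu_0) = (-0.0052, 0.0489),
  (x̄ - mu_0)^T · [...] = (0)·(-0.0052) + (0.5)·(0.0489) = 0.0245.

Step 5 — scale by n: T² = 6 · 0.0245 = 0.1468.

T² ≈ 0.1468


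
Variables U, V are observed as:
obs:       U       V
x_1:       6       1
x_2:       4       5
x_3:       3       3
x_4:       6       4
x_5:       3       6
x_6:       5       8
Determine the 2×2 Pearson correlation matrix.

Step 1 — column means:
  mean(U) = (6 + 4 + 3 + 6 + 3 + 5) / 6 = 27/6 = 4.5
  mean(V) = (1 + 5 + 3 + 4 + 6 + 8) / 6 = 27/6 = 4.5

Step 2 — sample variances and covariances s[i,j] = (1/(n-1)) · Σ_k (x_{k,i} - mean_i) · (x_{k,j} - mean_j), with n-1 = 5:
  s[U,U] = ((1.5)·(1.5) + (-0.5)·(-0.5) + (-1.5)·(-1.5) + (1.5)·(1.5) + (-1.5)·(-1.5) + (0.5)·(0.5)) / 5 = 9.5/5 = 1.9
  s[U,V] = ((1.5)·(-3.5) + (-0.5)·(0.5) + (-1.5)·(-1.5) + (1.5)·(-0.5) + (-1.5)·(1.5) + (0.5)·(3.5)) / 5 = -4.5/5 = -0.9
  s[V,V] = ((-3.5)·(-3.5) + (0.5)·(0.5) + (-1.5)·(-1.5) + (-0.5)·(-0.5) + (1.5)·(1.5) + (3.5)·(3.5)) / 5 = 29.5/5 = 5.9
  Sample standard deviations s_i = √(s[i,i]):
  s(U) = √(1.9) = 1.3784
  s(V) = √(5.9) = 2.429

Step 3 — r_{ij} = s_{ij} / (s_i · s_j):
  r[U,U] = 1 (diagonal).
  r[U,V] = -0.9 / (1.3784 · 2.429) = -0.9 / 3.3481 = -0.2688
  r[V,V] = 1 (diagonal).

R is symmetric with unit diagonal. Assembling:

R = [[1, -0.2688],
 [-0.2688, 1]]


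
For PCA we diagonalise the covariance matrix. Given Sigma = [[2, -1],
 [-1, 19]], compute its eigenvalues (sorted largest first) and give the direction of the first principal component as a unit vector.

Step 1 — characteristic polynomial of 2×2 Sigma:
  det(Sigma - λI) = λ² - trace · λ + det = 0.
  trace = 2 + 19 = 21, det = 2·19 - (-1)² = 37.
Step 2 — discriminant:
  Δ = trace² - 4·det = 441 - 148 = 293.
Step 3 — eigenvalues:
  λ = (trace ± √Δ)/2 = (21 ± 17.1172)/2,
  λ_1 = 19.0586,  λ_2 = 1.9414.

Step 4 — unit eigenvector for λ_1: solve (Sigma - λ_1 I)v = 0. First row:
  (2 - 19.0586)·v_x + (-1)·v_y = 0, i.e. (-17.0586)·v_x + (-1)·v_y = 0,
  so v ∝ (b, λ_1 - a) = (-1, 17.0586); multiply by -1 so the first entry is positive: u = (1, -17.0586).
  ||u|| = √((1)² + (-17.0586)²) = √(291.9966) ≈ 17.0879,
  v_1 = u/||u|| ≈ (0.0585, -0.9983) (||v_1|| = 1).

λ_1 = 19.0586,  λ_2 = 1.9414;  v_1 ≈ (0.0585, -0.9983)


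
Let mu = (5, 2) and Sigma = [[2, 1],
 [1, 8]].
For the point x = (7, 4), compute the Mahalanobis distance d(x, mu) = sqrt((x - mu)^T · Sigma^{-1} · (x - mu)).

Step 1 — centre the observation: (x - mu) = (2, 2).

Step 2 — invert Sigma. det(Sigma) = 2·8 - (1)² = 15.
  Sigma^{-1} = (1/det) · [[d, -b], [-b, a]] = [[0.5333, -0.0667],
 [-0.0667, 0.1333]].

Step 3 — form the quadratic (x - mu)^T · Sigma^{-1} · (x - mu):
  Sigma^{-1} · (x - mu) = (0.9333, 0.1333).
  (x - mu)^T · [Sigma^{-1} · (x - mu)] = (2)·(0.9333) + (2)·(0.1333) = 2.1333.

Step 4 — take square root: d = √(2.1333) ≈ 1.4606.

d(x, mu) = √(2.1333) ≈ 1.4606


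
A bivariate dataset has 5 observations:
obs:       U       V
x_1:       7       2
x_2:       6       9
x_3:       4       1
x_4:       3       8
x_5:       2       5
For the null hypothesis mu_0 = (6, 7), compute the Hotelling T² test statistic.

Step 1 — sample mean vector:
  mean(U) = (7 + 6 + 4 + 3 + 2) / 5 = 22/5 = 4.4
  mean(V) = (2 + 9 + 1 + 8 + 5) / 5 = 25/5 = 5
  x̄ = (4.4, 5),  deviation x̄ - mu_0 = (4.4, 5) - (6, 7) = (-1.6, -2).

Step 2 — sample covariance matrix, S[i,j] = (1/(n-1)) · Σ_k (x_{k,i} - mean_i) · (x_{k,j} - mean_j), divisor n-1 = 4:
  S[U,U] = ((2.6)·(2.6) + (1.6)·(1.6) + (-0.4)·(-0.4) + (-1.4)·(-1.4) + (-2.4)·(-2.4)) / 4 = 17.2/4 = 4.3
  S[U,V] = ((2.6)·(-3) + (1.6)·(4) + (-0.4)·(-4) + (-1.4)·(3) + (-2.4)·(0)) / 4 = -4/4 = -1
  S[V,V] = ((-3)·(-3) + (4)·(4) + (-4)·(-4) + (3)·(3) + (0)·(0)) / 4 = 50/4 = 12.5
  S = [[4.3, -1],
 [-1, 12.5]].

Step 3 — invert S. det(S) = 4.3·12.5 - (-1)² = 52.75.
  S^{-1} = (1/det) · [[d, -b], [-b, a]] = [[0.237, 0.019],
 [0.019, 0.0815]].

Step 4 — quadratic form (x̄ - mu_0)^T · S^{-1} · (x̄ - mu_0):
  S^{-1} · (x̄ - mu_0) = (-0.4171, -0.1934),
  (x̄ - mu_0)^T · [...] = (-1.6)·(-0.4171) + (-2)·(-0.1934) = 1.054.

Step 5 — scale by n: T² = 5 · 1.054 = 5.2701.

T² ≈ 5.2701


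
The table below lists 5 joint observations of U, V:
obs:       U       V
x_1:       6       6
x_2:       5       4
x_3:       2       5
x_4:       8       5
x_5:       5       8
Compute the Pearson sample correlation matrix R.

Step 1 — column means:
  mean(U) = (6 + 5 + 2 + 8 + 5) / 5 = 26/5 = 5.2
  mean(V) = (6 + 4 + 5 + 5 + 8) / 5 = 28/5 = 5.6

Step 2 — sample variances and covariances s[i,j] = (1/(n-1)) · Σ_k (x_{k,i} - mean_i) · (x_{k,j} - mean_j), with n-1 = 4:
  s[U,U] = ((0.8)·(0.8) + (-0.2)·(-0.2) + (-3.2)·(-3.2) + (2.8)·(2.8) + (-0.2)·(-0.2)) / 4 = 18.8/4 = 4.7
  s[U,V] = ((0.8)·(0.4) + (-0.2)·(-1.6) + (-3.2)·(-0.6) + (2.8)·(-0.6) + (-0.2)·(2.4)) / 4 = 0.4/4 = 0.1
  s[V,V] = ((0.4)·(0.4) + (-1.6)·(-1.6) + (-0.6)·(-0.6) + (-0.6)·(-0.6) + (2.4)·(2.4)) / 4 = 9.2/4 = 2.3
  Sample standard deviations s_i = √(s[i,i]):
  s(U) = √(4.7) = 2.1679
  s(V) = √(2.3) = 1.5166

Step 3 — r_{ij} = s_{ij} / (s_i · s_j):
  r[U,U] = 1 (diagonal).
  r[U,V] = 0.1 / (2.1679 · 1.5166) = 0.1 / 3.2879 = 0.0304
  r[V,V] = 1 (diagonal).

R is symmetric with unit diagonal. Assembling:

R = [[1, 0.0304],
 [0.0304, 1]]


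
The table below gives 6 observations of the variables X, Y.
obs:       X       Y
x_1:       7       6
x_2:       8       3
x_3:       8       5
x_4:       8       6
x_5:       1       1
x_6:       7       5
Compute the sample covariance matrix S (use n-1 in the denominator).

Step 1 — column means:
  mean(X) = (7 + 8 + 8 + 8 + 1 + 7) / 6 = 39/6 = 6.5
  mean(Y) = (6 + 3 + 5 + 6 + 1 + 5) / 6 = 26/6 = 4.3333

Step 2 — sample covariance S[i,j] = (1/(n-1)) · Σ_k (x_{k,i} - mean_i) · (x_{k,j} - mean_j), with n-1 = 5.
  S[X,X] = ((0.5)·(0.5) + (1.5)·(1.5) + (1.5)·(1.5) + (1.5)·(1.5) + (-5.5)·(-5.5) + (0.5)·(0.5)) / 5 = 37.5/5 = 7.5
  S[X,Y] = ((0.5)·(1.6667) + (1.5)·(-1.3333) + (1.5)·(0.6667) + (1.5)·(1.6667) + (-5.5)·(-3.3333) + (0.5)·(0.6667)) / 5 = 21/5 = 4.2
  S[Y,Y] = ((1.6667)·(1.6667) + (-1.3333)·(-1.3333) + (0.6667)·(0.6667) + (1.6667)·(1.6667) + (-3.3333)·(-3.3333) + (0.6667)·(0.6667)) / 5 = 19.3333/5 = 3.8667

S is symmetric (S[j,i] = S[i,j]). Assembling:

S = [[7.5, 4.2],
 [4.2, 3.8667]]


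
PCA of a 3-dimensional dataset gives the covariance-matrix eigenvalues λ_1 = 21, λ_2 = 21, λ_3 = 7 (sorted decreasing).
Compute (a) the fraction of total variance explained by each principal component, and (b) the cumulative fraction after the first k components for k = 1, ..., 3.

Step 1 — total variance = trace(Sigma) = Σ λ_i = 21 + 21 + 7 = 49.

Step 2 — fraction explained by component i = λ_i / Σ λ:
  PC1: 21/49 = 0.4286
  PC2: 21/49 = 0.4286
  PC3: 7/49 = 0.1429

Step 3 — cumulative fraction after k components = (λ_1 + ... + λ_k) / Σ λ:
  k = 1: 21/49 = 0.4286
  k = 2: (21 + 21)/49 = 42/49 = 0.8571
  k = 3: (21 + 21 + 7)/49 = 49/49 = 1

Summary (fraction, with percent):

explained: PC1 0.4286 (42.86%), PC2 0.4286 (42.86%), PC3 0.1429 (14.29%);  cumulative: 0.4286, 0.8571, 1


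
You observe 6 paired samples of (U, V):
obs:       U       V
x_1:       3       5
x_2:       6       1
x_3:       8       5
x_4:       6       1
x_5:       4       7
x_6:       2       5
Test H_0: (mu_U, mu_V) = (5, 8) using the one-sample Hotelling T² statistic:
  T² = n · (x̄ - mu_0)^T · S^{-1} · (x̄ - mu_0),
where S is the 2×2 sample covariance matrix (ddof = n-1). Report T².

Step 1 — sample mean vector:
  mean(U) = (3 + 6 + 8 + 6 + 4 + 2) / 6 = 29/6 = 4.8333
  mean(V) = (5 + 1 + 5 + 1 + 7 + 5) / 6 = 24/6 = 4
  x̄ = (4.8333, 4),  deviation x̄ - mu_0 = (4.8333, 4) - (5, 8) = (-0.1667, -4).

Step 2 — sample covariance matrix, S[i,j] = (1/(n-1)) · Σ_k (x_{k,i} - mean_i) · (x_{k,j} - mean_j), divisor n-1 = 5:
  S[U,U] = ((-1.8333)·(-1.8333) + (1.1667)·(1.1667) + (3.1667)·(3.1667) + (1.1667)·(1.1667) + (-0.8333)·(-0.8333) + (-2.8333)·(-2.8333)) / 5 = 24.8333/5 = 4.9667
  S[U,V] = ((-1.8333)·(1) + (1.1667)·(-3) + (3.1667)·(1) + (1.1667)·(-3) + (-0.8333)·(3) + (-2.8333)·(1)) / 5 = -11/5 = -2.2
  S[V,V] = ((1)·(1) + (-3)·(-3) + (1)·(1) + (-3)·(-3) + (3)·(3) + (1)·(1)) / 5 = 30/5 = 6
  S = [[4.9667, -2.2],
 [-2.2, 6]].

Step 3 — invert S. det(S) = 4.9667·6 - (-2.2)² = 24.96.
  S^{-1} = (1/det) · [[d, -b], [-b, a]] = [[0.2404, 0.0881],
 [0.0881, 0.199]].

Step 4 — quadratic form (x̄ - mu_0)^T · S^{-1} · (x̄ - mu_0):
  S^{-1} · (x̄ - mu_0) = (-0.3926, -0.8106),
  (x̄ - mu_0)^T · [...] = (-0.1667)·(-0.3926) + (-4)·(-0.8106) = 3.308.

Step 5 — scale by n: T² = 6 · 3.308 = 19.8478.

T² ≈ 19.8478


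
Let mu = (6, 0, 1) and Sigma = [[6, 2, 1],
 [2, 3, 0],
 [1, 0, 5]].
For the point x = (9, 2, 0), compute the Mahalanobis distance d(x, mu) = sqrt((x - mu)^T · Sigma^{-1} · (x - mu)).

Step 1 — centre the observation: (x - mu) = (3, 2, -1).

Step 2 — invert Sigma (cofactor / det for 3×3, or solve directly):
  Sigma^{-1} = [[0.2239, -0.1493, -0.0448],
 [-0.1493, 0.4328, 0.0299],
 [-0.0448, 0.0299, 0.209]].

Step 3 — form the quadratic (x - mu)^T · Sigma^{-1} · (x - mu):
  Sigma^{-1} · (x - mu) = (0.4179, 0.3881, -0.2836).
  (x - mu)^T · [Sigma^{-1} · (x - mu)] = (3)·(0.4179) + (2)·(0.3881) + (-1)·(-0.2836) = 2.3134.

Step 4 — take square root: d = √(2.3134) ≈ 1.521.

d(x, mu) = √(2.3134) ≈ 1.521


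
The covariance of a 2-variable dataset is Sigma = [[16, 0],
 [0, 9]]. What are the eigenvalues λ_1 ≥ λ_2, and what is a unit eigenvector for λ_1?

Step 1 — characteristic polynomial of 2×2 Sigma:
  det(Sigma - λI) = λ² - trace · λ + det = 0.
  trace = 16 + 9 = 25, det = 16·9 - (0)² = 144.
Step 2 — discriminant:
  Δ = trace² - 4·det = 625 - 576 = 49.
Step 3 — eigenvalues:
  λ = (trace ± √Δ)/2 = (25 ± 7)/2,
  λ_1 = 16,  λ_2 = 9.

Step 4 — unit eigenvector for λ_1: Sigma is diagonal, so its eigenvectors are the coordinate axes. λ_1 = 16 is the diagonal entry on the first coordinate axis, hence
  v_1 = (1, 0) (||v_1|| = 1).

λ_1 = 16,  λ_2 = 9;  v_1 ≈ (1, 0)


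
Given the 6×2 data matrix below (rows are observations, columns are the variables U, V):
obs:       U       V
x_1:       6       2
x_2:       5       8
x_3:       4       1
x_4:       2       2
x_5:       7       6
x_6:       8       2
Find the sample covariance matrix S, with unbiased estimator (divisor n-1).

Step 1 — column means:
  mean(U) = (6 + 5 + 4 + 2 + 7 + 8) / 6 = 32/6 = 5.3333
  mean(V) = (2 + 8 + 1 + 2 + 6 + 2) / 6 = 21/6 = 3.5

Step 2 — sample covariance S[i,j] = (1/(n-1)) · Σ_k (x_{k,i} - mean_i) · (x_{k,j} - mean_j), with n-1 = 5.
  S[U,U] = ((0.6667)·(0.6667) + (-0.3333)·(-0.3333) + (-1.3333)·(-1.3333) + (-3.3333)·(-3.3333) + (1.6667)·(1.6667) + (2.6667)·(2.6667)) / 5 = 23.3333/5 = 4.6667
  S[U,V] = ((0.6667)·(-1.5) + (-0.3333)·(4.5) + (-1.3333)·(-2.5) + (-3.3333)·(-1.5) + (1.6667)·(2.5) + (2.6667)·(-1.5)) / 5 = 6/5 = 1.2
  S[V,V] = ((-1.5)·(-1.5) + (4.5)·(4.5) + (-2.5)·(-2.5) + (-1.5)·(-1.5) + (2.5)·(2.5) + (-1.5)·(-1.5)) / 5 = 39.5/5 = 7.9

S is symmetric (S[j,i] = S[i,j]). Assembling:

S = [[4.6667, 1.2],
 [1.2, 7.9]]


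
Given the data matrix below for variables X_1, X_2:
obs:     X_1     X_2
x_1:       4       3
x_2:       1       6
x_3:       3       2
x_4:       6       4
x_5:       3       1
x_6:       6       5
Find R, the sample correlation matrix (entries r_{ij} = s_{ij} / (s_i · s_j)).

Step 1 — column means:
  mean(X_1) = (4 + 1 + 3 + 6 + 3 + 6) / 6 = 23/6 = 3.8333
  mean(X_2) = (3 + 6 + 2 + 4 + 1 + 5) / 6 = 21/6 = 3.5

Step 2 — sample variances and covariances s[i,j] = (1/(n-1)) · Σ_k (x_{k,i} - mean_i) · (x_{k,j} - mean_j), with n-1 = 5:
  s[X_1,X_1] = ((0.1667)·(0.1667) + (-2.8333)·(-2.8333) + (-0.8333)·(-0.8333) + (2.1667)·(2.1667) + (-0.8333)·(-0.8333) + (2.1667)·(2.1667)) / 5 = 18.8333/5 = 3.7667
  s[X_1,X_2] = ((0.1667)·(-0.5) + (-2.8333)·(2.5) + (-0.8333)·(-1.5) + (2.1667)·(0.5) + (-0.8333)·(-2.5) + (2.1667)·(1.5)) / 5 = 0.5/5 = 0.1
  s[X_2,X_2] = ((-0.5)·(-0.5) + (2.5)·(2.5) + (-1.5)·(-1.5) + (0.5)·(0.5) + (-2.5)·(-2.5) + (1.5)·(1.5)) / 5 = 17.5/5 = 3.5
  Sample standard deviations s_i = √(s[i,i]):
  s(X_1) = √(3.7667) = 1.9408
  s(X_2) = √(3.5) = 1.8708

Step 3 — r_{ij} = s_{ij} / (s_i · s_j):
  r[X_1,X_1] = 1 (diagonal).
  r[X_1,X_2] = 0.1 / (1.9408 · 1.8708) = 0.1 / 3.6309 = 0.0275
  r[X_2,X_2] = 1 (diagonal).

R is symmetric with unit diagonal. Assembling:

R = [[1, 0.0275],
 [0.0275, 1]]


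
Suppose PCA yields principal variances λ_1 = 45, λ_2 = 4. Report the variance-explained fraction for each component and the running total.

Step 1 — total variance = trace(Sigma) = Σ λ_i = 45 + 4 = 49.

Step 2 — fraction explained by component i = λ_i / Σ λ:
  PC1: 45/49 = 0.9184
  PC2: 4/49 = 0.0816

Step 3 — cumulative fraction after k components = (λ_1 + ... + λ_k) / Σ λ:
  k = 1: 45/49 = 0.9184
  k = 2: (45 + 4)/49 = 49/49 = 1

Summary (fraction, with percent):

explained: PC1 0.9184 (91.84%), PC2 0.0816 (8.16%);  cumulative: 0.9184, 1


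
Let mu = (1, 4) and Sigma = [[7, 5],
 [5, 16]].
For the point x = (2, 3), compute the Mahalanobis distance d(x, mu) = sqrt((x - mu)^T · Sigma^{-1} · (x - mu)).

Step 1 — centre the observation: (x - mu) = (1, -1).

Step 2 — invert Sigma. det(Sigma) = 7·16 - (5)² = 87.
  Sigma^{-1} = (1/det) · [[d, -b], [-b, a]] = [[0.1839, -0.0575],
 [-0.0575, 0.0805]].

Step 3 — form the quadratic (x - mu)^T · Sigma^{-1} · (x - mu):
  Sigma^{-1} · (x - mu) = (0.2414, -0.1379).
  (x - mu)^T · [Sigma^{-1} · (x - mu)] = (1)·(0.2414) + (-1)·(-0.1379) = 0.3793.

Step 4 — take square root: d = √(0.3793) ≈ 0.6159.

d(x, mu) = √(0.3793) ≈ 0.6159


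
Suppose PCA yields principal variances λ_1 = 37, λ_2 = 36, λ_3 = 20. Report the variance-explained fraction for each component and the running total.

Step 1 — total variance = trace(Sigma) = Σ λ_i = 37 + 36 + 20 = 93.

Step 2 — fraction explained by component i = λ_i / Σ λ:
  PC1: 37/93 = 0.3978
  PC2: 36/93 = 0.3871
  PC3: 20/93 = 0.2151

Step 3 — cumulative fraction after k components = (λ_1 + ... + λ_k) / Σ λ:
  k = 1: 37/93 = 0.3978
  k = 2: (37 + 36)/93 = 73/93 = 0.7849
  k = 3: (37 + 36 + 20)/93 = 93/93 = 1

Summary (fraction, with percent):

explained: PC1 0.3978 (39.78%), PC2 0.3871 (38.71%), PC3 0.2151 (21.51%);  cumulative: 0.3978, 0.7849, 1


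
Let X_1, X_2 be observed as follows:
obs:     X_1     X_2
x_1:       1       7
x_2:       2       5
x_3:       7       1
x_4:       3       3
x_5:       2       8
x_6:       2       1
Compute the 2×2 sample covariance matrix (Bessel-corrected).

Step 1 — column means:
  mean(X_1) = (1 + 2 + 7 + 3 + 2 + 2) / 6 = 17/6 = 2.8333
  mean(X_2) = (7 + 5 + 1 + 3 + 8 + 1) / 6 = 25/6 = 4.1667

Step 2 — sample covariance S[i,j] = (1/(n-1)) · Σ_k (x_{k,i} - mean_i) · (x_{k,j} - mean_j), with n-1 = 5.
  S[X_1,X_1] = ((-1.8333)·(-1.8333) + (-0.8333)·(-0.8333) + (4.1667)·(4.1667) + (0.1667)·(0.1667) + (-0.8333)·(-0.8333) + (-0.8333)·(-0.8333)) / 5 = 22.8333/5 = 4.5667
  S[X_1,X_2] = ((-1.8333)·(2.8333) + (-0.8333)·(0.8333) + (4.1667)·(-3.1667) + (0.1667)·(-1.1667) + (-0.8333)·(3.8333) + (-0.8333)·(-3.1667)) / 5 = -19.8333/5 = -3.9667
  S[X_2,X_2] = ((2.8333)·(2.8333) + (0.8333)·(0.8333) + (-3.1667)·(-3.1667) + (-1.1667)·(-1.1667) + (3.8333)·(3.8333) + (-3.1667)·(-3.1667)) / 5 = 44.8333/5 = 8.9667

S is symmetric (S[j,i] = S[i,j]). Assembling:

S = [[4.5667, -3.9667],
 [-3.9667, 8.9667]]


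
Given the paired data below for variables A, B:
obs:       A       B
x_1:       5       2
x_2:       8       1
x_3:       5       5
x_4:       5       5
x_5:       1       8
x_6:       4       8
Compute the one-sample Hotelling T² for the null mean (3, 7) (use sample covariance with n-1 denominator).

Step 1 — sample mean vector:
  mean(A) = (5 + 8 + 5 + 5 + 1 + 4) / 6 = 28/6 = 4.6667
  mean(B) = (2 + 1 + 5 + 5 + 8 + 8) / 6 = 29/6 = 4.8333
  x̄ = (4.6667, 4.8333),  deviation x̄ - mu_0 = (4.6667, 4.8333) - (3, 7) = (1.6667, -2.1667).

Step 2 — sample covariance matrix, S[i,j] = (1/(n-1)) · Σ_k (x_{k,i} - mean_i) · (x_{k,j} - mean_j), divisor n-1 = 5:
  S[A,A] = ((0.3333)·(0.3333) + (3.3333)·(3.3333) + (0.3333)·(0.3333) + (0.3333)·(0.3333) + (-3.6667)·(-3.6667) + (-0.6667)·(-0.6667)) / 5 = 25.3333/5 = 5.0667
  S[A,B] = ((0.3333)·(-2.8333) + (3.3333)·(-3.8333) + (0.3333)·(0.1667) + (0.3333)·(0.1667) + (-3.6667)·(3.1667) + (-0.6667)·(3.1667)) / 5 = -27.3333/5 = -5.4667
  S[B,B] = ((-2.8333)·(-2.8333) + (-3.8333)·(-3.8333) + (0.1667)·(0.1667) + (0.1667)·(0.1667) + (3.1667)·(3.1667) + (3.1667)·(3.1667)) / 5 = 42.8333/5 = 8.5667
  S = [[5.0667, -5.4667],
 [-5.4667, 8.5667]].

Step 3 — invert S. det(S) = 5.0667·8.5667 - (-5.4667)² = 13.52.
  S^{-1} = (1/det) · [[d, -b], [-b, a]] = [[0.6336, 0.4043],
 [0.4043, 0.3748]].

Step 4 — quadratic form (x̄ - mu_0)^T · S^{-1} · (x̄ - mu_0):
  S^{-1} · (x̄ - mu_0) = (0.18, -0.1381),
  (x̄ - mu_0)^T · [...] = (1.6667)·(0.18) + (-2.1667)·(-0.1381) = 0.5991.

Step 5 — scale by n: T² = 6 · 0.5991 = 3.5947.

T² ≈ 3.5947


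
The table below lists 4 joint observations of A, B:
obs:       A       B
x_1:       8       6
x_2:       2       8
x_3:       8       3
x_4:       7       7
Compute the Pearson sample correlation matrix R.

Step 1 — column means:
  mean(A) = (8 + 2 + 8 + 7) / 4 = 25/4 = 6.25
  mean(B) = (6 + 8 + 3 + 7) / 4 = 24/4 = 6

Step 2 — sample variances and covariances s[i,j] = (1/(n-1)) · Σ_k (x_{k,i} - mean_i) · (x_{k,j} - mean_j), with n-1 = 3:
  s[A,A] = ((1.75)·(1.75) + (-4.25)·(-4.25) + (1.75)·(1.75) + (0.75)·(0.75)) / 3 = 24.75/3 = 8.25
  s[A,B] = ((1.75)·(0) + (-4.25)·(2) + (1.75)·(-3) + (0.75)·(1)) / 3 = -13/3 = -4.3333
  s[B,B] = ((0)·(0) + (2)·(2) + (-3)·(-3) + (1)·(1)) / 3 = 14/3 = 4.6667
  Sample standard deviations s_i = √(s[i,i]):
  s(A) = √(8.25) = 2.8723
  s(B) = √(4.6667) = 2.1602

Step 3 — r_{ij} = s_{ij} / (s_i · s_j):
  r[A,A] = 1 (diagonal).
  r[A,B] = -4.3333 / (2.8723 · 2.1602) = -4.3333 / 6.2048 = -0.6984
  r[B,B] = 1 (diagonal).

R is symmetric with unit diagonal. Assembling:

R = [[1, -0.6984],
 [-0.6984, 1]]


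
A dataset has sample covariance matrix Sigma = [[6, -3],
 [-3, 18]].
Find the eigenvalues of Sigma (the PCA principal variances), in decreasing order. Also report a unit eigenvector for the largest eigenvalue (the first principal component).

Step 1 — characteristic polynomial of 2×2 Sigma:
  det(Sigma - λI) = λ² - trace · λ + det = 0.
  trace = 6 + 18 = 24, det = 6·18 - (-3)² = 99.
Step 2 — discriminant:
  Δ = trace² - 4·det = 576 - 396 = 180.
Step 3 — eigenvalues:
  λ = (trace ± √Δ)/2 = (24 ± 13.4164)/2,
  λ_1 = 18.7082,  λ_2 = 5.2918.

Step 4 — unit eigenvector for λ_1: solve (Sigma - λ_1 I)v = 0. First row:
  (6 - 18.7082)·v_x + (-3)·v_y = 0, i.e. (-12.7082)·v_x + (-3)·v_y = 0,
  so v ∝ (b, λ_1 - a) = (-3, 12.7082); multiply by -1 so the first entry is positive: u = (3, -12.7082).
  ||u|| = √((3)² + (-12.7082)²) = √(170.4984) ≈ 13.0575,
  v_1 = u/||u|| ≈ (0.2298, -0.9732) (||v_1|| = 1).

λ_1 = 18.7082,  λ_2 = 5.2918;  v_1 ≈ (0.2298, -0.9732)


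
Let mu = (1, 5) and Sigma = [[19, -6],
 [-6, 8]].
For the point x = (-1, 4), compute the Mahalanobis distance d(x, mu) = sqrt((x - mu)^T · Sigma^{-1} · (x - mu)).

Step 1 — centre the observation: (x - mu) = (-2, -1).

Step 2 — invert Sigma. det(Sigma) = 19·8 - (-6)² = 116.
  Sigma^{-1} = (1/det) · [[d, -b], [-b, a]] = [[0.069, 0.0517],
 [0.0517, 0.1638]].

Step 3 — form the quadratic (x - mu)^T · Sigma^{-1} · (x - mu):
  Sigma^{-1} · (x - mu) = (-0.1897, -0.2672).
  (x - mu)^T · [Sigma^{-1} · (x - mu)] = (-2)·(-0.1897) + (-1)·(-0.2672) = 0.6466.

Step 4 — take square root: d = √(0.6466) ≈ 0.8041.

d(x, mu) = √(0.6466) ≈ 0.8041


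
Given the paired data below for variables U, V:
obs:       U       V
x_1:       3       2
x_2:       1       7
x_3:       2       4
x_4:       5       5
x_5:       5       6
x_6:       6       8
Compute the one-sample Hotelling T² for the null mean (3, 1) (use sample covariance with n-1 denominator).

Step 1 — sample mean vector:
  mean(U) = (3 + 1 + 2 + 5 + 5 + 6) / 6 = 22/6 = 3.6667
  mean(V) = (2 + 7 + 4 + 5 + 6 + 8) / 6 = 32/6 = 5.3333
  x̄ = (3.6667, 5.3333),  deviation x̄ - mu_0 = (3.6667, 5.3333) - (3, 1) = (0.6667, 4.3333).

Step 2 — sample covariance matrix, S[i,j] = (1/(n-1)) · Σ_k (x_{k,i} - mean_i) · (x_{k,j} - mean_j), divisor n-1 = 5:
  S[U,U] = ((-0.6667)·(-0.6667) + (-2.6667)·(-2.6667) + (-1.6667)·(-1.6667) + (1.3333)·(1.3333) + (1.3333)·(1.3333) + (2.3333)·(2.3333)) / 5 = 19.3333/5 = 3.8667
  S[U,V] = ((-0.6667)·(-3.3333) + (-2.6667)·(1.6667) + (-1.6667)·(-1.3333) + (1.3333)·(-0.3333) + (1.3333)·(0.6667) + (2.3333)·(2.6667)) / 5 = 6.6667/5 = 1.3333
  S[V,V] = ((-3.3333)·(-3.3333) + (1.6667)·(1.6667) + (-1.3333)·(-1.3333) + (-0.3333)·(-0.3333) + (0.6667)·(0.6667) + (2.6667)·(2.6667)) / 5 = 23.3333/5 = 4.6667
  S = [[3.8667, 1.3333],
 [1.3333, 4.6667]].

Step 3 — invert S. det(S) = 3.8667·4.6667 - (1.3333)² = 16.2667.
  S^{-1} = (1/det) · [[d, -b], [-b, a]] = [[0.2869, -0.082],
 [-0.082, 0.2377]].

Step 4 — quadratic form (x̄ - mu_0)^T · S^{-1} · (x̄ - mu_0):
  S^{-1} · (x̄ - mu_0) = (-0.1639, 0.9754),
  (x̄ - mu_0)^T · [...] = (0.6667)·(-0.1639) + (4.3333)·(0.9754) = 4.1175.

Step 5 — scale by n: T² = 6 · 4.1175 = 24.7049.

T² ≈ 24.7049


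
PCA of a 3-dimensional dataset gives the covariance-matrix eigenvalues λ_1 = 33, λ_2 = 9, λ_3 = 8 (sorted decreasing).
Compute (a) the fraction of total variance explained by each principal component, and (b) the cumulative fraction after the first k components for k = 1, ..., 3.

Step 1 — total variance = trace(Sigma) = Σ λ_i = 33 + 9 + 8 = 50.

Step 2 — fraction explained by component i = λ_i / Σ λ:
  PC1: 33/50 = 0.66
  PC2: 9/50 = 0.18
  PC3: 8/50 = 0.16

Step 3 — cumulative fraction after k components = (λ_1 + ... + λ_k) / Σ λ:
  k = 1: 33/50 = 0.66
  k = 2: (33 + 9)/50 = 42/50 = 0.84
  k = 3: (33 + 9 + 8)/50 = 50/50 = 1

Summary (fraction, with percent):

explained: PC1 0.66 (66%), PC2 0.18 (18%), PC3 0.16 (16%);  cumulative: 0.66, 0.84, 1


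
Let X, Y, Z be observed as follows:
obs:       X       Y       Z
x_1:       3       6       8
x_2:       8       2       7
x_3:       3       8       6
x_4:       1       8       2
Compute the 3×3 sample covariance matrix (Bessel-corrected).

Step 1 — column means:
  mean(X) = (3 + 8 + 3 + 1) / 4 = 15/4 = 3.75
  mean(Y) = (6 + 2 + 8 + 8) / 4 = 24/4 = 6
  mean(Z) = (8 + 7 + 6 + 2) / 4 = 23/4 = 5.75

Step 2 — sample covariance S[i,j] = (1/(n-1)) · Σ_k (x_{k,i} - mean_i) · (x_{k,j} - mean_j), with n-1 = 3.
  S[X,X] = ((-0.75)·(-0.75) + (4.25)·(4.25) + (-0.75)·(-0.75) + (-2.75)·(-2.75)) / 3 = 26.75/3 = 8.9167
  S[X,Y] = ((-0.75)·(0) + (4.25)·(-4) + (-0.75)·(2) + (-2.75)·(2)) / 3 = -24/3 = -8
  S[X,Z] = ((-0.75)·(2.25) + (4.25)·(1.25) + (-0.75)·(0.25) + (-2.75)·(-3.75)) / 3 = 13.75/3 = 4.5833
  S[Y,Y] = ((0)·(0) + (-4)·(-4) + (2)·(2) + (2)·(2)) / 3 = 24/3 = 8
  S[Y,Z] = ((0)·(2.25) + (-4)·(1.25) + (2)·(0.25) + (2)·(-3.75)) / 3 = -12/3 = -4
  S[Z,Z] = ((2.25)·(2.25) + (1.25)·(1.25) + (0.25)·(0.25) + (-3.75)·(-3.75)) / 3 = 20.75/3 = 6.9167

S is symmetric (S[j,i] = S[i,j]). Assembling:

S = [[8.9167, -8, 4.5833],
 [-8, 8, -4],
 [4.5833, -4, 6.9167]]


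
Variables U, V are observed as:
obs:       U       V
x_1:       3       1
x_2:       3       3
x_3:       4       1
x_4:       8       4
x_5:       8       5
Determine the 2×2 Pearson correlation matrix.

Step 1 — column means:
  mean(U) = (3 + 3 + 4 + 8 + 8) / 5 = 26/5 = 5.2
  mean(V) = (1 + 3 + 1 + 4 + 5) / 5 = 14/5 = 2.8

Step 2 — sample variances and covariances s[i,j] = (1/(n-1)) · Σ_k (x_{k,i} - mean_i) · (x_{k,j} - mean_j), with n-1 = 4:
  s[U,U] = ((-2.2)·(-2.2) + (-2.2)·(-2.2) + (-1.2)·(-1.2) + (2.8)·(2.8) + (2.8)·(2.8)) / 4 = 26.8/4 = 6.7
  s[U,V] = ((-2.2)·(-1.8) + (-2.2)·(0.2) + (-1.2)·(-1.8) + (2.8)·(1.2) + (2.8)·(2.2)) / 4 = 15.2/4 = 3.8
  s[V,V] = ((-1.8)·(-1.8) + (0.2)·(0.2) + (-1.8)·(-1.8) + (1.2)·(1.2) + (2.2)·(2.2)) / 4 = 12.8/4 = 3.2
  Sample standard deviations s_i = √(s[i,i]):
  s(U) = √(6.7) = 2.5884
  s(V) = √(3.2) = 1.7889

Step 3 — r_{ij} = s_{ij} / (s_i · s_j):
  r[U,U] = 1 (diagonal).
  r[U,V] = 3.8 / (2.5884 · 1.7889) = 3.8 / 4.6303 = 0.8207
  r[V,V] = 1 (diagonal).

R is symmetric with unit diagonal. Assembling:

R = [[1, 0.8207],
 [0.8207, 1]]


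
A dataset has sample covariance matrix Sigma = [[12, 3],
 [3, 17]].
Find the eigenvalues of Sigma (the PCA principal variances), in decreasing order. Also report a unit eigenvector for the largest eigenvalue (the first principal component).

Step 1 — characteristic polynomial of 2×2 Sigma:
  det(Sigma - λI) = λ² - trace · λ + det = 0.
  trace = 12 + 17 = 29, det = 12·17 - (3)² = 195.
Step 2 — discriminant:
  Δ = trace² - 4·det = 841 - 780 = 61.
Step 3 — eigenvalues:
  λ = (trace ± √Δ)/2 = (29 ± 7.8102)/2,
  λ_1 = 18.4051,  λ_2 = 10.5949.

Step 4 — unit eigenvector for λ_1: solve (Sigma - λ_1 I)v = 0. First row:
  (12 - 18.4051)·v_x + (3)·v_y = 0, i.e. (-6.4051)·v_x + (3)·v_y = 0,
  so v ∝ (b, λ_1 - a) = (3, 6.4051) = u.
  ||u|| = √((3)² + (6.4051)²) = √(50.0256) ≈ 7.0729,
  v_1 = u/||u|| ≈ (0.4242, 0.9056) (||v_1|| = 1).

λ_1 = 18.4051,  λ_2 = 10.5949;  v_1 ≈ (0.4242, 0.9056)


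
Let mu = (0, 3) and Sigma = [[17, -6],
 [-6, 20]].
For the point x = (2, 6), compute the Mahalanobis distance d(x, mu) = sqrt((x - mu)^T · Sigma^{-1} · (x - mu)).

Step 1 — centre the observation: (x - mu) = (2, 3).

Step 2 — invert Sigma. det(Sigma) = 17·20 - (-6)² = 304.
  Sigma^{-1} = (1/det) · [[d, -b], [-b, a]] = [[0.0658, 0.0197],
 [0.0197, 0.0559]].

Step 3 — form the quadratic (x - mu)^T · Sigma^{-1} · (x - mu):
  Sigma^{-1} · (x - mu) = (0.1908, 0.2072).
  (x - mu)^T · [Sigma^{-1} · (x - mu)] = (2)·(0.1908) + (3)·(0.2072) = 1.0033.

Step 4 — take square root: d = √(1.0033) ≈ 1.0016.

d(x, mu) = √(1.0033) ≈ 1.0016


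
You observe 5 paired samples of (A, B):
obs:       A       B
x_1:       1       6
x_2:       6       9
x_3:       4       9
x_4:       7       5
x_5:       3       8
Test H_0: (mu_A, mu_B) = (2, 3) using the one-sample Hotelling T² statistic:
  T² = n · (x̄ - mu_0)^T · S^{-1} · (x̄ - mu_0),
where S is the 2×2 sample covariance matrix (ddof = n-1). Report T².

Step 1 — sample mean vector:
  mean(A) = (1 + 6 + 4 + 7 + 3) / 5 = 21/5 = 4.2
  mean(B) = (6 + 9 + 9 + 5 + 8) / 5 = 37/5 = 7.4
  x̄ = (4.2, 7.4),  deviation x̄ - mu_0 = (4.2, 7.4) - (2, 3) = (2.2, 4.4).

Step 2 — sample covariance matrix, S[i,j] = (1/(n-1)) · Σ_k (x_{k,i} - mean_i) · (x_{k,j} - mean_j), divisor n-1 = 4:
  S[A,A] = ((-3.2)·(-3.2) + (1.8)·(1.8) + (-0.2)·(-0.2) + (2.8)·(2.8) + (-1.2)·(-1.2)) / 4 = 22.8/4 = 5.7
  S[A,B] = ((-3.2)·(-1.4) + (1.8)·(1.6) + (-0.2)·(1.6) + (2.8)·(-2.4) + (-1.2)·(0.6)) / 4 = -0.4/4 = -0.1
  S[B,B] = ((-1.4)·(-1.4) + (1.6)·(1.6) + (1.6)·(1.6) + (-2.4)·(-2.4) + (0.6)·(0.6)) / 4 = 13.2/4 = 3.3
  S = [[5.7, -0.1],
 [-0.1, 3.3]].

Step 3 — invert S. det(S) = 5.7·3.3 - (-0.1)² = 18.8.
  S^{-1} = (1/det) · [[d, -b], [-b, a]] = [[0.1755, 0.0053],
 [0.0053, 0.3032]].

Step 4 — quadratic form (x̄ - mu_0)^T · S^{-1} · (x̄ - mu_0):
  S^{-1} · (x̄ - mu_0) = (0.4096, 1.3457),
  (x̄ - mu_0)^T · [...] = (2.2)·(0.4096) + (4.4)·(1.3457) = 6.8223.

Step 5 — scale by n: T² = 5 · 6.8223 = 34.1117.

T² ≈ 34.1117


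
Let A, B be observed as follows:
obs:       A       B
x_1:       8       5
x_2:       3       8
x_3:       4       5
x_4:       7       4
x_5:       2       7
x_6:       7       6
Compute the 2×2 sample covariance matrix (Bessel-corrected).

Step 1 — column means:
  mean(A) = (8 + 3 + 4 + 7 + 2 + 7) / 6 = 31/6 = 5.1667
  mean(B) = (5 + 8 + 5 + 4 + 7 + 6) / 6 = 35/6 = 5.8333

Step 2 — sample covariance S[i,j] = (1/(n-1)) · Σ_k (x_{k,i} - mean_i) · (x_{k,j} - mean_j), with n-1 = 5.
  S[A,A] = ((2.8333)·(2.8333) + (-2.1667)·(-2.1667) + (-1.1667)·(-1.1667) + (1.8333)·(1.8333) + (-3.1667)·(-3.1667) + (1.8333)·(1.8333)) / 5 = 30.8333/5 = 6.1667
  S[A,B] = ((2.8333)·(-0.8333) + (-2.1667)·(2.1667) + (-1.1667)·(-0.8333) + (1.8333)·(-1.8333) + (-3.1667)·(1.1667) + (1.8333)·(0.1667)) / 5 = -12.8333/5 = -2.5667
  S[B,B] = ((-0.8333)·(-0.8333) + (2.1667)·(2.1667) + (-0.8333)·(-0.8333) + (-1.8333)·(-1.8333) + (1.1667)·(1.1667) + (0.1667)·(0.1667)) / 5 = 10.8333/5 = 2.1667

S is symmetric (S[j,i] = S[i,j]). Assembling:

S = [[6.1667, -2.5667],
 [-2.5667, 2.1667]]


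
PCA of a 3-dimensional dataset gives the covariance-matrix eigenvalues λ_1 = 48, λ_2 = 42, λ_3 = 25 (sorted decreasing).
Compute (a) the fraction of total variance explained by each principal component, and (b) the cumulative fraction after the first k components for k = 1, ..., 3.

Step 1 — total variance = trace(Sigma) = Σ λ_i = 48 + 42 + 25 = 115.

Step 2 — fraction explained by component i = λ_i / Σ λ:
  PC1: 48/115 = 0.4174
  PC2: 42/115 = 0.3652
  PC3: 25/115 = 0.2174

Step 3 — cumulative fraction after k components = (λ_1 + ... + λ_k) / Σ λ:
  k = 1: 48/115 = 0.4174
  k = 2: (48 + 42)/115 = 90/115 = 0.7826
  k = 3: (48 + 42 + 25)/115 = 115/115 = 1

Summary (fraction, with percent):

explained: PC1 0.4174 (41.74%), PC2 0.3652 (36.52%), PC3 0.2174 (21.74%);  cumulative: 0.4174, 0.7826, 1


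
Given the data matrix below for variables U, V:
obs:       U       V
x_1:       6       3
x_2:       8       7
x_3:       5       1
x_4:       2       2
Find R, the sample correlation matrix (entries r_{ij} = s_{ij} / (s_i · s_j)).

Step 1 — column means:
  mean(U) = (6 + 8 + 5 + 2) / 4 = 21/4 = 5.25
  mean(V) = (3 + 7 + 1 + 2) / 4 = 13/4 = 3.25

Step 2 — sample variances and covariances s[i,j] = (1/(n-1)) · Σ_k (x_{k,i} - mean_i) · (x_{k,j} - mean_j), with n-1 = 3:
  s[U,U] = ((0.75)·(0.75) + (2.75)·(2.75) + (-0.25)·(-0.25) + (-3.25)·(-3.25)) / 3 = 18.75/3 = 6.25
  s[U,V] = ((0.75)·(-0.25) + (2.75)·(3.75) + (-0.25)·(-2.25) + (-3.25)·(-1.25)) / 3 = 14.75/3 = 4.9167
  s[V,V] = ((-0.25)·(-0.25) + (3.75)·(3.75) + (-2.25)·(-2.25) + (-1.25)·(-1.25)) / 3 = 20.75/3 = 6.9167
  Sample standard deviations s_i = √(s[i,i]):
  s(U) = √(6.25) = 2.5
  s(V) = √(6.9167) = 2.63

Step 3 — r_{ij} = s_{ij} / (s_i · s_j):
  r[U,U] = 1 (diagonal).
  r[U,V] = 4.9167 / (2.5 · 2.63) = 4.9167 / 6.5749 = 0.7478
  r[V,V] = 1 (diagonal).

R is symmetric with unit diagonal. Assembling:

R = [[1, 0.7478],
 [0.7478, 1]]


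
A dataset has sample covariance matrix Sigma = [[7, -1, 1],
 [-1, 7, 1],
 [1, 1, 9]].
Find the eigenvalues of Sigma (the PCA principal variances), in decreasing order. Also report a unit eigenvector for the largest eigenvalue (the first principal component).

Step 1 — characteristic polynomial p(λ) = det(λI - Sigma) = λ³ - tr·λ² + c_1·λ - det, where tr = trace, c_1 = sum of the principal 2×2 minors, det = det(Sigma):
  tr = 7 + 7 + 9 = 23,
  c_1 = (7·7 - (-1)²) + (7·9 - (1)²) + (7·9 - (1)²) = 48 + 62 + 62 = 172,
  det = 7·(7·9 - (1)²) - (-1)·((-1)·9 - (1)·(1)) + (1)·((-1)·(1) - 7·(1)) = 7·(62) - (-1)·(-10) + (1)·(-8) = 416.
  So p(λ) = λ³ - 23λ² + 172λ - 416.
Step 2 — look for an integer root (rational root theorem: any rational root is an integer divisor of 416). Testing λ = 8:
  p(8) = 512 - 1472 + 1376 - 416 = 0  ✓
  Dividing out (λ - 8): p(λ) = (λ - 8)(λ² - 15λ + 52).
Step 3 — remaining eigenvalues from the quadratic λ² - 15λ + 52 = 0:
  Δ = 15² - 4·52 = 225 - 208 = 17,  λ = (15 ± √17)/2 = (15 ± 4.1231)/2 ≈ 9.5616 or 5.4384.
  Sorted: λ_1 = 9.5616,  λ_2 = 8,  λ_3 = 5.4384  (check: sum = 23 = tr ✓).

Step 4 — unit eigenvector for λ_1 ≈ 9.5616: v spans the null space of (Sigma - λ_1 I), whose rows are
  r_1 = (-2.5616, -1, 1),  r_2 = (-1, -2.5616, 1),  r_3 = (1, 1, -0.5616).
  v is orthogonal to every row, so take v ∝ r_1 × r_2 = ((-1)·(1) - (1)·(-2.5616), (1)·(-1) - (-2.5616)·(1), (-2.5616)·(-2.5616) - (-1)·(-1)) ≈ (1.5616, 1.5616, 5.5616).
  Let u = (1.5616, 1.5616, 5.5616).
  ||u|| = √((1.5616)² + (1.5616)² + (5.5616)²) = √(35.8078) ≈ 5.984,  v_1 = u/||u|| ≈ (0.261, 0.261, 0.9294) (||v_1|| = 1).

λ_1 = 9.5616,  λ_2 = 8,  λ_3 = 5.4384;  v_1 ≈ (0.261, 0.261, 0.9294)


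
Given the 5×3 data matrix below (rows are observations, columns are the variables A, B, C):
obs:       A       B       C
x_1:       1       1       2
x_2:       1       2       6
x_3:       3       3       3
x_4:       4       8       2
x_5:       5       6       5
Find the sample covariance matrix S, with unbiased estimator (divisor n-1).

Step 1 — column means:
  mean(A) = (1 + 1 + 3 + 4 + 5) / 5 = 14/5 = 2.8
  mean(B) = (1 + 2 + 3 + 8 + 6) / 5 = 20/5 = 4
  mean(C) = (2 + 6 + 3 + 2 + 5) / 5 = 18/5 = 3.6

Step 2 — sample covariance S[i,j] = (1/(n-1)) · Σ_k (x_{k,i} - mean_i) · (x_{k,j} - mean_j), with n-1 = 4.
  S[A,A] = ((-1.8)·(-1.8) + (-1.8)·(-1.8) + (0.2)·(0.2) + (1.2)·(1.2) + (2.2)·(2.2)) / 4 = 12.8/4 = 3.2
  S[A,B] = ((-1.8)·(-3) + (-1.8)·(-2) + (0.2)·(-1) + (1.2)·(4) + (2.2)·(2)) / 4 = 18/4 = 4.5
  S[A,C] = ((-1.8)·(-1.6) + (-1.8)·(2.4) + (0.2)·(-0.6) + (1.2)·(-1.6) + (2.2)·(1.4)) / 4 = -0.4/4 = -0.1
  S[B,B] = ((-3)·(-3) + (-2)·(-2) + (-1)·(-1) + (4)·(4) + (2)·(2)) / 4 = 34/4 = 8.5
  S[B,C] = ((-3)·(-1.6) + (-2)·(2.4) + (-1)·(-0.6) + (4)·(-1.6) + (2)·(1.4)) / 4 = -3/4 = -0.75
  S[C,C] = ((-1.6)·(-1.6) + (2.4)·(2.4) + (-0.6)·(-0.6) + (-1.6)·(-1.6) + (1.4)·(1.4)) / 4 = 13.2/4 = 3.3

S is symmetric (S[j,i] = S[i,j]). Assembling:

S = [[3.2, 4.5, -0.1],
 [4.5, 8.5, -0.75],
 [-0.1, -0.75, 3.3]]


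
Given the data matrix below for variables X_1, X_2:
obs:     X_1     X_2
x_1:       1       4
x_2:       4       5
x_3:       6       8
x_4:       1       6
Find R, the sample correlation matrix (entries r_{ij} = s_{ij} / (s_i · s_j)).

Step 1 — column means:
  mean(X_1) = (1 + 4 + 6 + 1) / 4 = 12/4 = 3
  mean(X_2) = (4 + 5 + 8 + 6) / 4 = 23/4 = 5.75

Step 2 — sample variances and covariances s[i,j] = (1/(n-1)) · Σ_k (x_{k,i} - mean_i) · (x_{k,j} - mean_j), with n-1 = 3:
  s[X_1,X_1] = ((-2)·(-2) + (1)·(1) + (3)·(3) + (-2)·(-2)) / 3 = 18/3 = 6
  s[X_1,X_2] = ((-2)·(-1.75) + (1)·(-0.75) + (3)·(2.25) + (-2)·(0.25)) / 3 = 9/3 = 3
  s[X_2,X_2] = ((-1.75)·(-1.75) + (-0.75)·(-0.75) + (2.25)·(2.25) + (0.25)·(0.25)) / 3 = 8.75/3 = 2.9167
  Sample standard deviations s_i = √(s[i,i]):
  s(X_1) = √(6) = 2.4495
  s(X_2) = √(2.9167) = 1.7078

Step 3 — r_{ij} = s_{ij} / (s_i · s_j):
  r[X_1,X_1] = 1 (diagonal).
  r[X_1,X_2] = 3 / (2.4495 · 1.7078) = 3 / 4.1833 = 0.7171
  r[X_2,X_2] = 1 (diagonal).

R is symmetric with unit diagonal. Assembling:

R = [[1, 0.7171],
 [0.7171, 1]]


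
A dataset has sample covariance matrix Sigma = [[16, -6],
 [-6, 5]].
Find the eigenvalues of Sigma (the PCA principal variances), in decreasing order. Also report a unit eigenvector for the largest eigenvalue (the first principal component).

Step 1 — characteristic polynomial of 2×2 Sigma:
  det(Sigma - λI) = λ² - trace · λ + det = 0.
  trace = 16 + 5 = 21, det = 16·5 - (-6)² = 44.
Step 2 — discriminant:
  Δ = trace² - 4·det = 441 - 176 = 265.
Step 3 — eigenvalues:
  λ = (trace ± √Δ)/2 = (21 ± 16.2788)/2,
  λ_1 = 18.6394,  λ_2 = 2.3606.

Step 4 — unit eigenvector for λ_1: solve (Sigma - λ_1 I)v = 0. First row:
  (16 - 18.6394)·v_x + (-6)·v_y = 0, i.e. (-2.6394)·v_x + (-6)·v_y = 0,
  so v ∝ (b, λ_1 - a) = (-6, 2.6394); multiply by -1 so the first entry is positive: u = (6, -2.6394).
  ||u|| = √((6)² + (-2.6394)²) = √(42.9665) ≈ 6.5549,
  v_1 = u/||u|| ≈ (0.9153, -0.4027) (||v_1|| = 1).

λ_1 = 18.6394,  λ_2 = 2.3606;  v_1 ≈ (0.9153, -0.4027)
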